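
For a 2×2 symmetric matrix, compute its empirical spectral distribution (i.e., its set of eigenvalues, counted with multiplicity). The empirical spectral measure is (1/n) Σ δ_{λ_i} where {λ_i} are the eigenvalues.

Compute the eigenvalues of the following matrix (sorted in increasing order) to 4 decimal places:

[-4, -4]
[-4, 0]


Since M is real symmetric, both eigenvalues are real; they are the roots of det(λI − M) = λ² − (tr M) λ + det M.
tr M = -4 + 0 = -4.
det M = (-4)·0 − (-4)² = 0 − 16 = -16.
Characteristic polynomial: λ² + 4λ − 16 = 0.
Discriminant Δ = (tr M)² − 4·det M = 16 − (-64) = 80; √Δ = 8.944272.
λ = (tr M ± √Δ)/2 = (-4 ± 8.944272)/2, giving (tr M − √Δ)/2 = -6.4721 and (tr M + √Δ)/2 = 2.4721.

Eigenvalues sorted in increasing order: [-6.4721, 2.4721].


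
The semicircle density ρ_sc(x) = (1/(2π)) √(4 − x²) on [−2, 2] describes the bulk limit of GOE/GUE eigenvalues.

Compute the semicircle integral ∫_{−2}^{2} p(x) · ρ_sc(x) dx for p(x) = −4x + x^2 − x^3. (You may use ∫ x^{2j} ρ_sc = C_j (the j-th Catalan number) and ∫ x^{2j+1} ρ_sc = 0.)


Write p(x) = Σ a_i x^i, split into monomials and integrate each against ρ_sc separately.
Using ∫ x^{2j} ρ_sc = C_j = (1/(j+1)) C(2j, j) (Catalan numbers) and ∫ x^{2j+1} ρ_sc = 0 (odd monomials vanish by symmetry):
  i = 1 (odd): ∫ x^1 ρ_sc = 0 (vanishes)
  i = 2 (even): a_2 · C_{1} = 1 · 1 = 1
  i = 3 (odd): ∫ x^3 ρ_sc = 0 (vanishes)

Summing the contributions: ∫_{−2}^{2} p(x) ρ_sc(x) dx = 1.


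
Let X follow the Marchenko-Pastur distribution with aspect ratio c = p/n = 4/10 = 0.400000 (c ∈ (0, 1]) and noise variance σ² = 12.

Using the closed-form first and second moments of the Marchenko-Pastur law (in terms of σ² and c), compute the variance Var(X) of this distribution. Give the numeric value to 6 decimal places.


Recall the MP moments m_1 = E[X] = σ² and m_2 = E[X²] = σ⁴ (1 + c).
m_1 = E[X] = σ² = 12, so m_1² = 144.
m_2 = E[X²] = σ⁴ (1 + c) = 144 · (1 + 0.400000) = 144 · 1.400000 = 201.600000.
(Note m_2 − m_1² simplifies to c · σ⁴ = 0.400000 · 144.)

Var(X) = m_2 − m_1² = 201.600000 − 144 = 57.600000.


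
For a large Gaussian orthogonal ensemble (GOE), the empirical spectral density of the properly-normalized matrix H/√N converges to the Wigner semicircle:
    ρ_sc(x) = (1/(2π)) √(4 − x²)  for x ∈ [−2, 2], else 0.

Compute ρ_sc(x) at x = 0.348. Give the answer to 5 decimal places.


ρ_sc(x) = (1/(2π)) √(4 − x²). With x = 0.348:
  4 − x² = 4 − (0.348)² = 4 − 0.121104 = 3.878896.
  √(4 − x²) = 1.969491.
  1/(2π) = 0.159155.
  ρ_sc(0.348) = 0.159155 · 1.969491 = 0.313454.

Rounded to 5 decimal places: ρ_sc(0.348) ≈ 0.31345.


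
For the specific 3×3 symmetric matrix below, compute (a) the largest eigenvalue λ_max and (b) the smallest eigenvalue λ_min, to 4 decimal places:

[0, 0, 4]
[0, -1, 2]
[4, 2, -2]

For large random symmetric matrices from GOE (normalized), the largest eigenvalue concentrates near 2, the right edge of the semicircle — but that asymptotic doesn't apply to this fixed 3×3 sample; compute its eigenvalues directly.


Since M is real symmetric, all three eigenvalues are real; they are the roots of det(λI − M) = λ³ − (tr M) λ² + s λ − det M, where s is the sum of the principal 2×2 minors.
tr M = 0 + (-1) + (-2) = -3.
s = (0·(-1) − 0²) + (0·(-2) − 4²) + ((-1)·(-2) − 2²) = 0 + (-16) + (-2) = -18.
det M (expand along row 1) = 0·(-2) − 0·(-8) + 4·4 = 16.
Characteristic polynomial: λ³ + 3λ² − 18λ − 16 = 0.
Substitute λ = y + (tr M)/3 = y − 1.000000 to remove the quadratic term: y³ + p·y + q = 0 with p = s − (tr M)²/3 = -21.000000 and q = −2(tr M)³/27 + (tr M)·s/3 − det M = 4.000000.
Three real roots ⇒ use the trigonometric (Viète) form: r = 2√(−p/3) = 5.291503, φ = arccos(3q/(p·r)) = arccos(-0.107990) = 1.678997 rad.
y_k = r·cos(φ/3 − 2πk/3) for k = 0, 1, 2 gives y = 4.484192, 0.190807, -4.674999.
λ_k = y_k − 1.000000 gives λ = 3.4842, -0.8092, -5.6750 (check: the sum is -3.0000 = tr M).

Hence λ_max = 3.4842 and λ_min = -5.6750.


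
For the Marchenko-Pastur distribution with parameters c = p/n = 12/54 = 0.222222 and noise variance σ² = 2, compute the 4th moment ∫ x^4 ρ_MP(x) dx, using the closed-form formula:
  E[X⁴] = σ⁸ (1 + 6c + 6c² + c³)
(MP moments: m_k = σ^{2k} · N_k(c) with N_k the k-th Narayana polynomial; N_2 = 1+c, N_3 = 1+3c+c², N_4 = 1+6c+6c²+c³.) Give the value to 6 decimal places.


E[X⁴] = σ⁸ (1 + 6c + 6c² + c³) (fourth MP moment). With σ² = 2 (so σ⁸ = 16) and c = 12/54 = 0.222222: E[X⁴] = 16 · (1 + 6·0.222222 + 6·(0.222222)² + (0.222222)³) = 16 · 2.640604.

So E[X^4] = 42.249657.


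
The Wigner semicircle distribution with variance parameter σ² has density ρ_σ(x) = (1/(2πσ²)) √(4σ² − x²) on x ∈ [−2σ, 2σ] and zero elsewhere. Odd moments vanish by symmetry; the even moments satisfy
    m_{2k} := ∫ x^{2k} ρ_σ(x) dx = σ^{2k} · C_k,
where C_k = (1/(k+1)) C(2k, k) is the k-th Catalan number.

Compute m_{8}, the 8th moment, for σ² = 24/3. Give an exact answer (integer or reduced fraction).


By the scaled semicircle moment identity, m_{2k} = σ^{2k} · C_k with k = 4.
C_4 = (1/(k+1)) · C(2k, k) = (1/5) · C(8, 4) = (1/5) · 70 = 14.
σ^{2k} = (σ²)^k = (24/3)^4 = 4096.

Therefore m_{8} = σ^{8} · C_4 = 4096 · 14 = 57344.


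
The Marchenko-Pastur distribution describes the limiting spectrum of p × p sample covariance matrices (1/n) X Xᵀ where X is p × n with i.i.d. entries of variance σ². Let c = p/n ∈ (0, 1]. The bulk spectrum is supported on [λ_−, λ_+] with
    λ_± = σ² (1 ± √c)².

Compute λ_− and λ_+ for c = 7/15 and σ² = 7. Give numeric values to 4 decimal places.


c = 7/15 = 0.466667; √c = 0.683130.
λ_− = σ² (1 − √c)² = 7 · (1 − 0.683130)² = 7 · (0.316870)² = 0.702846.
λ_+ = σ² (1 + √c)² = 7 · (1 + 0.683130)² = 7 · (1.683130)² = 19.830487.

Rounded to 4 decimal places: λ_− ≈ 0.7028, λ_+ ≈ 19.8305.


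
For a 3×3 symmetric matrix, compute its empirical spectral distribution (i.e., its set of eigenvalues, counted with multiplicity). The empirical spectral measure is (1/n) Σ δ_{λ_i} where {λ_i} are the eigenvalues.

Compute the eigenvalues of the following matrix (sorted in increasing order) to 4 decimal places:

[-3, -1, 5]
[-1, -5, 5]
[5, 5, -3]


Since M is real symmetric, all three eigenvalues are real; they are the roots of det(λI − M) = λ³ − (tr M) λ² + s λ − det M, where s is the sum of the principal 2×2 minors.
tr M = -3 + (-5) + (-3) = -11.
s = ((-3)·(-5) − (-1)²) + ((-3)·(-3) − 5²) + ((-5)·(-3) − 5²) = 14 + (-16) + (-10) = -12.
det M (expand along row 1) = (-3)·(-10) − (-1)·(-22) + 5·20 = 108.
Characteristic polynomial: λ³ + 11λ² − 12λ − 108 = 0.
Substitute λ = y + (tr M)/3 = y − 3.666667 to remove the quadratic term: y³ + p·y + q = 0 with p = s − (tr M)²/3 = -52.333333 and q = −2(tr M)³/27 + (tr M)·s/3 − det M = 34.592593.
Three real roots ⇒ use the trigonometric (Viète) form: r = 2√(−p/3) = 8.353309, φ = arccos(3q/(p·r)) = arccos(-0.237393) = 1.810477 rad.
y_k = r·cos(φ/3 − 2πk/3) for k = 0, 1, 2 gives y = 6.877769, 0.666667, -7.544436.
λ_k = y_k − 3.666667 gives λ = 3.2111, -3.0000, -11.2111 (check: the sum is -11.0000 = tr M).

Eigenvalues sorted in increasing order: [-11.2111, -3.0000, 3.2111].


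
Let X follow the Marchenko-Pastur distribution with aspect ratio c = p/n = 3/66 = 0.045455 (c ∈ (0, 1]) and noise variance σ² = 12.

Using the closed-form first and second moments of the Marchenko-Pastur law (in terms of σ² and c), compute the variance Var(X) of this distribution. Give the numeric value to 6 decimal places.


Recall the MP moments m_1 = E[X] = σ² and m_2 = E[X²] = σ⁴ (1 + c).
m_1 = E[X] = σ² = 12, so m_1² = 144.
m_2 = E[X²] = σ⁴ (1 + c) = 144 · (1 + 0.045455) = 144 · 1.045455 = 150.545455.
(Note m_2 − m_1² simplifies to c · σ⁴ = 0.045455 · 144.)

Var(X) = m_2 − m_1² = 150.545455 − 144 = 6.545455.


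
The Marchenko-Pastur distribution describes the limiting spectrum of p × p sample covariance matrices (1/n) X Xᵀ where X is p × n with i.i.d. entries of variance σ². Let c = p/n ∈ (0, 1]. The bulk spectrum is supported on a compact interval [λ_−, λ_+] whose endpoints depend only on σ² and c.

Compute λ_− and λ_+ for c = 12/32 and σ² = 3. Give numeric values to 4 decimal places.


c = 12/32 = 0.375000; √c = 0.612372.
λ_− = σ² (1 − √c)² = 3 · (1 − 0.612372)² = 3 · (0.387628)² = 0.450765.
λ_+ = σ² (1 + √c)² = 3 · (1 + 0.612372)² = 3 · (1.612372)² = 7.799235.

Rounded to 4 decimal places: λ_− ≈ 0.4508, λ_+ ≈ 7.7992.


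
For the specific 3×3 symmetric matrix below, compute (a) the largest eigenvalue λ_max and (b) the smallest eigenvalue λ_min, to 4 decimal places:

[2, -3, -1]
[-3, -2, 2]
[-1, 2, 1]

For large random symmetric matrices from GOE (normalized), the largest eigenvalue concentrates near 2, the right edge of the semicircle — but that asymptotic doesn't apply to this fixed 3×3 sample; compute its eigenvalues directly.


Since M is real symmetric, all three eigenvalues are real; they are the roots of det(λI − M) = λ³ − (tr M) λ² + s λ − det M, where s is the sum of the principal 2×2 minors.
tr M = 2 + (-2) + 1 = 1.
s = (2·(-2) − (-3)²) + (2·1 − (-1)²) + ((-2)·1 − 2²) = -13 + 1 + (-6) = -18.
det M (expand along row 1) = 2·(-6) − (-3)·(-1) + (-1)·(-8) = -7.
Characteristic polynomial: λ³ − λ² − 18λ + 7 = 0.
Substitute λ = y + (tr M)/3 = y + 0.333333 to remove the quadratic term: y³ + p·y + q = 0 with p = s − (tr M)²/3 = -18.333333 and q = −2(tr M)³/27 + (tr M)·s/3 − det M = 0.925926.
Three real roots ⇒ use the trigonometric (Viète) form: r = 2√(−p/3) = 4.944132, φ = arccos(3q/(p·r)) = arccos(-0.030645) = 1.601447 rad.
y_k = r·cos(φ/3 − 2πk/3) for k = 0, 1, 2 gives y = 4.256265, 0.050512, -4.306777.
λ_k = y_k + 0.333333 gives λ = 4.5896, 0.3838, -3.9734 (check: the sum is 1.0000 = tr M).

Hence λ_max = 4.5896 and λ_min = -3.9734.


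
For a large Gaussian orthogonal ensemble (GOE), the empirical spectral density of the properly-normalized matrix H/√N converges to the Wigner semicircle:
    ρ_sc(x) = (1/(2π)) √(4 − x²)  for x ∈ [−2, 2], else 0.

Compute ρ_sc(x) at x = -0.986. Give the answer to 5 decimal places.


ρ_sc(x) = (1/(2π)) √(4 − x²). With x = -0.986:
  4 − x² = 4 − (-0.986)² = 4 − 0.972196 = 3.027804.
  √(4 − x²) = 1.740059.
  1/(2π) = 0.159155.
  ρ_sc(-0.986) = 0.159155 · 1.740059 = 0.276939.

Rounded to 5 decimal places: ρ_sc(-0.986) ≈ 0.27694.


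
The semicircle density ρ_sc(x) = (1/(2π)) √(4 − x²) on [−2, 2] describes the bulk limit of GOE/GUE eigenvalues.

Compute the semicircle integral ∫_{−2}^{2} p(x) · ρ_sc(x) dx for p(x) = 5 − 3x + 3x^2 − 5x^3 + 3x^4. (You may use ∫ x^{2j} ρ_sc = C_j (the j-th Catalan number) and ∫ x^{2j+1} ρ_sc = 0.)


Write p(x) = Σ a_i x^i, split into monomials and integrate each against ρ_sc separately.
Using ∫ x^{2j} ρ_sc = C_j = (1/(j+1)) C(2j, j) (Catalan numbers) and ∫ x^{2j+1} ρ_sc = 0 (odd monomials vanish by symmetry):
  i = 0 (even): a_0 · C_{0} = 5 · 1 = 5
  i = 1 (odd): ∫ x^1 ρ_sc = 0 (vanishes)
  i = 2 (even): a_2 · C_{1} = 3 · 1 = 3
  i = 3 (odd): ∫ x^3 ρ_sc = 0 (vanishes)
  i = 4 (even): a_4 · C_{2} = 3 · 2 = 6

Summing the contributions: ∫_{−2}^{2} p(x) ρ_sc(x) dx = 5 + 3 + 6 = 14.


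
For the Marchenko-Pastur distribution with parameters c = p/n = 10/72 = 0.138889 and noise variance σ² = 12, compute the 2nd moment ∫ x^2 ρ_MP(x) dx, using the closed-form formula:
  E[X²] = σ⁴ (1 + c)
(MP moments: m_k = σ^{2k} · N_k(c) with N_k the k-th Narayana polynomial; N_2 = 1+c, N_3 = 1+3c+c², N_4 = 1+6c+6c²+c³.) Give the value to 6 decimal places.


E[X²] = σ⁴ (1 + c) (second MP moment). With σ² = 12 (so σ⁴ = 144) and c = 10/72 = 0.138889: E[X²] = 144 · (1 + 0.138889) = 144 · 1.138889.

So E[X^2] = 164.000000.


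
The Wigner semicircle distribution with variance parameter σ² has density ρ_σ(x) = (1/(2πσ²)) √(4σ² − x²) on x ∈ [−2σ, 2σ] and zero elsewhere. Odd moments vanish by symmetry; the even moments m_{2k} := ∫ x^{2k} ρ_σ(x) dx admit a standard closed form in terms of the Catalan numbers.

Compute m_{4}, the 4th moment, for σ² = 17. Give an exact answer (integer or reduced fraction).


By the scaled semicircle moment identity, m_{2k} = σ^{2k} · C_k with k = 2.
C_2 = (1/(k+1)) · C(2k, k) = (1/3) · C(4, 2) = (1/3) · 6 = 2.
σ^{2k} = (σ²)^k = (17)^2 = 289.

Therefore m_{4} = σ^{4} · C_2 = 289 · 2 = 578.


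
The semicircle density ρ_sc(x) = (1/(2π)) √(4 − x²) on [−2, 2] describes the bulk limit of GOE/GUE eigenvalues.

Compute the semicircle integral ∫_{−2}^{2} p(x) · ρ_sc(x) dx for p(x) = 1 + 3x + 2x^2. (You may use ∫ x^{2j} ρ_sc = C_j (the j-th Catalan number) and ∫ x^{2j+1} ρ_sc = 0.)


Write p(x) = Σ a_i x^i, split into monomials and integrate each against ρ_sc separately.
Using ∫ x^{2j} ρ_sc = C_j = (1/(j+1)) C(2j, j) (Catalan numbers) and ∫ x^{2j+1} ρ_sc = 0 (odd monomials vanish by symmetry):
  i = 0 (even): a_0 · C_{0} = 1 · 1 = 1
  i = 1 (odd): ∫ x^1 ρ_sc = 0 (vanishes)
  i = 2 (even): a_2 · C_{1} = 2 · 1 = 2

Summing the contributions: ∫_{−2}^{2} p(x) ρ_sc(x) dx = 1 + 2 = 3.


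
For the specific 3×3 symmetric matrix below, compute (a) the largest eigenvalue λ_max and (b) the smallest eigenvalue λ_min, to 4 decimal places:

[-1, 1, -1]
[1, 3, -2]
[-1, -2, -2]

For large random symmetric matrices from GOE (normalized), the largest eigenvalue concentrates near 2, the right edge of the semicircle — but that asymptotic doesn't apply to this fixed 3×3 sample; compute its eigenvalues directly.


Since M is real symmetric, all three eigenvalues are real; they are the roots of det(λI − M) = λ³ − (tr M) λ² + s λ − det M, where s is the sum of the principal 2×2 minors.
tr M = -1 + 3 + (-2) = 0.
s = ((-1)·3 − 1²) + ((-1)·(-2) − (-1)²) + (3·(-2) − (-2)²) = -4 + 1 + (-10) = -13.
det M (expand along row 1) = (-1)·(-10) − 1·(-4) + (-1)·1 = 13.
Characteristic polynomial: λ³ − 13λ − 13 = 0.
Substitute λ = y + (tr M)/3 = y + 0.000000 to remove the quadratic term: y³ + p·y + q = 0 with p = s − (tr M)²/3 = -13.000000 and q = −2(tr M)³/27 + (tr M)·s/3 − det M = -13.000000.
Three real roots ⇒ use the trigonometric (Viète) form: r = 2√(−p/3) = 4.163332, φ = arccos(3q/(p·r)) = arccos(0.720577) = 0.766163 rad.
y_k = r·cos(φ/3 − 2πk/3) for k = 0, 1, 2 gives y = 4.028296, -1.103312, -2.924984.
λ_k = y_k + 0.000000 gives λ = 4.0283, -1.1033, -2.9250 (check: the sum is 0.0000 = tr M).

Hence λ_max = 4.0283 and λ_min = -2.9250.


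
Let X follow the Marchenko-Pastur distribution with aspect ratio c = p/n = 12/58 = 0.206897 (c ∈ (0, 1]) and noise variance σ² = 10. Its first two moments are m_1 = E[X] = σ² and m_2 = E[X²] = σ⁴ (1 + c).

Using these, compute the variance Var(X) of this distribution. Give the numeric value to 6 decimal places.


m_1 = E[X] = σ² = 10, so m_1² = 100.
m_2 = E[X²] = σ⁴ (1 + c) = 100 · (1 + 0.206897) = 100 · 1.206897 = 120.689655.
(Note m_2 − m_1² simplifies to c · σ⁴ = 0.206897 · 100.)

Var(X) = m_2 − m_1² = 120.689655 − 100 = 20.689655.


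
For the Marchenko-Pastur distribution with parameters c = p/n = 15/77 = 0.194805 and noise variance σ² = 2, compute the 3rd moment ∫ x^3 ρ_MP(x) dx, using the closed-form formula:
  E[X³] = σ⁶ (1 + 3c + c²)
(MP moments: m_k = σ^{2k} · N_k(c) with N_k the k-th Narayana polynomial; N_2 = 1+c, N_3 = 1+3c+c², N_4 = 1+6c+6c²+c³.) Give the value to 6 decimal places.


E[X³] = σ⁶ (1 + 3c + c²) (third MP moment). With σ² = 2 (so σ⁶ = 8) and c = 15/77 = 0.194805: E[X³] = 8 · (1 + 3·0.194805 + (0.194805)²) = 8 · 1.622365.

So E[X^3] = 12.978917.


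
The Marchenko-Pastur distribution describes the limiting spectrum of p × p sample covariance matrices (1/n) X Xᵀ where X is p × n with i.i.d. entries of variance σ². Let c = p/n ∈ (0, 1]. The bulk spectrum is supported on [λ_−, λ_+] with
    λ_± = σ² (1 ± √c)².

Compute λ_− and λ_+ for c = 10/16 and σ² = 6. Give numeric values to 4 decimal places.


c = 10/16 = 0.625000; √c = 0.790569.
λ_− = σ² (1 − √c)² = 6 · (1 − 0.790569)² = 6 · (0.209431)² = 0.263167.
λ_+ = σ² (1 + √c)² = 6 · (1 + 0.790569)² = 6 · (1.790569)² = 19.236833.

Rounded to 4 decimal places: λ_− ≈ 0.2632, λ_+ ≈ 19.2368.


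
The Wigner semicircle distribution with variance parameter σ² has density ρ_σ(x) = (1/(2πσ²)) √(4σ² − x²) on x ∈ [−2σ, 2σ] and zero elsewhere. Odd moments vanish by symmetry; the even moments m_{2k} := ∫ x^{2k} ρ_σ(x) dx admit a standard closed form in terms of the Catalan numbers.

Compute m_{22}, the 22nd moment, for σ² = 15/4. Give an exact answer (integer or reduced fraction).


By the scaled semicircle moment identity, m_{2k} = σ^{2k} · C_k with k = 11.
C_11 = (1/(k+1)) · C(2k, k) = (1/12) · C(22, 11) = (1/12) · 705432 = 58786.
σ^{2k} = (σ²)^k = (15/4)^11 = 8649755859375/4194304.

Therefore m_{22} = σ^{22} · C_11 = (8649755859375/4194304) · 58786 = 254242273974609375/2097152.


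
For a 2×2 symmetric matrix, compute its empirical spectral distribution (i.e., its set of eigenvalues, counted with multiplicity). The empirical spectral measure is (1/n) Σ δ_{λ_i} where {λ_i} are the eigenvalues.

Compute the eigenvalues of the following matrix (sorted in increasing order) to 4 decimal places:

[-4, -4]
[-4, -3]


Since M is real symmetric, both eigenvalues are real; they are the roots of det(λI − M) = λ² − (tr M) λ + det M.
tr M = -4 + (-3) = -7.
det M = (-4)·(-3) − (-4)² = 12 − 16 = -4.
Characteristic polynomial: λ² + 7λ − 4 = 0.
Discriminant Δ = (tr M)² − 4·det M = 49 − (-16) = 65; √Δ = 8.062258.
λ = (tr M ± √Δ)/2 = (-7 ± 8.062258)/2, giving (tr M − √Δ)/2 = -7.5311 and (tr M + √Δ)/2 = 0.5311.

Eigenvalues sorted in increasing order: [-7.5311, 0.5311].


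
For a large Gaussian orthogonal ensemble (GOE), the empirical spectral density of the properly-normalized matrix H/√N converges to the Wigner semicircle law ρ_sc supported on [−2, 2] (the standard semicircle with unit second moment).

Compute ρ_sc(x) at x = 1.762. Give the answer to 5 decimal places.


ρ_sc(x) = (1/(2π)) √(4 − x²). With x = 1.762:
  4 − x² = 4 − (1.762)² = 4 − 3.104644 = 0.895356.
  √(4 − x²) = 0.946233.
  1/(2π) = 0.159155.
  ρ_sc(1.762) = 0.159155 · 0.946233 = 0.150598.

Rounded to 5 decimal places: ρ_sc(1.762) ≈ 0.15060.


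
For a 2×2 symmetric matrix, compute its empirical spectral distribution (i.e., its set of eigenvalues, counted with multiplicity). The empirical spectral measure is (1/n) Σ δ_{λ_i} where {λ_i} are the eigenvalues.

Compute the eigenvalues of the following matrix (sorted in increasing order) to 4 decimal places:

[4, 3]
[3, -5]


Since M is real symmetric, both eigenvalues are real; they are the roots of det(λI − M) = λ² − (tr M) λ + det M.
tr M = 4 + (-5) = -1.
det M = 4·(-5) − 3² = -20 − 9 = -29.
Characteristic polynomial: λ² + λ − 29 = 0.
Discriminant Δ = (tr M)² − 4·det M = 1 − (-116) = 117; √Δ = 10.816654.
λ = (tr M ± √Δ)/2 = (-1 ± 10.816654)/2, giving (tr M − √Δ)/2 = -5.9083 and (tr M + √Δ)/2 = 4.9083.

Eigenvalues sorted in increasing order: [-5.9083, 4.9083].


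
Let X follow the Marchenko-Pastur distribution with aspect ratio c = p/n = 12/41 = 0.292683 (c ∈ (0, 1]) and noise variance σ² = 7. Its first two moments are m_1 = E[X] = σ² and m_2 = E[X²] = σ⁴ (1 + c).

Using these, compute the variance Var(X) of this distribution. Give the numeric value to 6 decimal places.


m_1 = E[X] = σ² = 7, so m_1² = 49.
m_2 = E[X²] = σ⁴ (1 + c) = 49 · (1 + 0.292683) = 49 · 1.292683 = 63.341463.
(Note m_2 − m_1² simplifies to c · σ⁴ = 0.292683 · 49.)

Var(X) = m_2 − m_1² = 63.341463 − 49 = 14.341463.


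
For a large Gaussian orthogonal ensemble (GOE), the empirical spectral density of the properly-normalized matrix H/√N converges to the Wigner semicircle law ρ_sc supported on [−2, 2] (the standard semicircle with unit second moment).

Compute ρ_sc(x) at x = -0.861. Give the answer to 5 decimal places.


ρ_sc(x) = (1/(2π)) √(4 − x²). With x = -0.861:
  4 − x² = 4 − (-0.861)² = 4 − 0.741321 = 3.258679.
  √(4 − x²) = 1.805181.
  1/(2π) = 0.159155.
  ρ_sc(-0.861) = 0.159155 · 1.805181 = 0.287304.

Rounded to 5 decimal places: ρ_sc(-0.861) ≈ 0.28730.


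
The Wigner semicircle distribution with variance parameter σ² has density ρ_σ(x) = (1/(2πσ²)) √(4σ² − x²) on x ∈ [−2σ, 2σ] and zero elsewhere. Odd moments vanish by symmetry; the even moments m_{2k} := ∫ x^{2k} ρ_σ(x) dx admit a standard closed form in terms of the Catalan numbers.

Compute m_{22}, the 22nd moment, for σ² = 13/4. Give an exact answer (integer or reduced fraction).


By the scaled semicircle moment identity, m_{2k} = σ^{2k} · C_k with k = 11.
C_11 = (1/(k+1)) · C(2k, k) = (1/12) · C(22, 11) = (1/12) · 705432 = 58786.
σ^{2k} = (σ²)^k = (13/4)^11 = 1792160394037/4194304.

Therefore m_{22} = σ^{22} · C_11 = (1792160394037/4194304) · 58786 = 52676970461929541/2097152.


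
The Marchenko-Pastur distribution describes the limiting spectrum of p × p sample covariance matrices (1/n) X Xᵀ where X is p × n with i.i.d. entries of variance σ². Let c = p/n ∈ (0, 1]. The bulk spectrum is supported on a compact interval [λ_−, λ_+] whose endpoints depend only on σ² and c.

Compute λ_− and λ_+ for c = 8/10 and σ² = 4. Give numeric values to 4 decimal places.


c = 8/10 = 0.800000; √c = 0.894427.
λ_− = σ² (1 − √c)² = 4 · (1 − 0.894427)² = 4 · (0.105573)² = 0.044582.
λ_+ = σ² (1 + √c)² = 4 · (1 + 0.894427)² = 4 · (1.894427)² = 14.355418.

Rounded to 4 decimal places: λ_− ≈ 0.0446, λ_+ ≈ 14.3554.


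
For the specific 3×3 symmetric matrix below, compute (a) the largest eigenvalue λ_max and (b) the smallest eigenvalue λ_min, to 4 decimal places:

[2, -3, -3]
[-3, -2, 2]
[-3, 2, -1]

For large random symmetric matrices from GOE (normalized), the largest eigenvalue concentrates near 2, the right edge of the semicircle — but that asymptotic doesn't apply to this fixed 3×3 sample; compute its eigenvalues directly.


Since M is real symmetric, all three eigenvalues are real; they are the roots of det(λI − M) = λ³ − (tr M) λ² + s λ − det M, where s is the sum of the principal 2×2 minors.
tr M = 2 + (-2) + (-1) = -1.
s = (2·(-2) − (-3)²) + (2·(-1) − (-3)²) + ((-2)·(-1) − 2²) = -13 + (-11) + (-2) = -26.
det M (expand along row 1) = 2·(-2) − (-3)·9 + (-3)·(-12) = 59.
Characteristic polynomial: λ³ + λ² − 26λ − 59 = 0.
Substitute λ = y + (tr M)/3 = y − 0.333333 to remove the quadratic term: y³ + p·y + q = 0 with p = s − (tr M)²/3 = -26.333333 and q = −2(tr M)³/27 + (tr M)·s/3 − det M = -50.259259.
Three real roots ⇒ use the trigonometric (Viète) form: r = 2√(−p/3) = 5.925463, φ = arccos(3q/(p·r)) = arccos(0.966294) = 0.260374 rad.
y_k = r·cos(φ/3 − 2πk/3) for k = 0, 1, 2 gives y = 5.903160, -2.506761, -3.396399.
λ_k = y_k − 0.333333 gives λ = 5.5698, -2.8401, -3.7297 (check: the sum is -1.0000 = tr M).

Hence λ_max = 5.5698 and λ_min = -3.7297.


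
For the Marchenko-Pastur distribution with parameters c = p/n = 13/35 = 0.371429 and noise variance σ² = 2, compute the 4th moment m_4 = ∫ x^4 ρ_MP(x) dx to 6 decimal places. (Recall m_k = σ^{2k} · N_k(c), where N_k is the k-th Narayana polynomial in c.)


E[X⁴] = σ⁸ (1 + 6c + 6c² + c³) (fourth MP moment). With σ² = 2 (so σ⁸ = 16) and c = 13/35 = 0.371429: E[X⁴] = 16 · (1 + 6·0.371429 + 6·(0.371429)² + (0.371429)³) = 16 · 4.107569.

So E[X^4] = 65.721096.


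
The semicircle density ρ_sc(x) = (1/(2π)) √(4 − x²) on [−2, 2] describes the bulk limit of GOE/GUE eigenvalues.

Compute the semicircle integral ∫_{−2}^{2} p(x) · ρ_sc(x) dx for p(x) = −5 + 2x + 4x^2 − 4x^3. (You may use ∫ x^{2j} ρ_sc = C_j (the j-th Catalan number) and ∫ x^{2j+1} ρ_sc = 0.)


Write p(x) = Σ a_i x^i, split into monomials and integrate each against ρ_sc separately.
Using ∫ x^{2j} ρ_sc = C_j = (1/(j+1)) C(2j, j) (Catalan numbers) and ∫ x^{2j+1} ρ_sc = 0 (odd monomials vanish by symmetry):
  i = 0 (even): a_0 · C_{0} = -5 · 1 = -5
  i = 1 (odd): ∫ x^1 ρ_sc = 0 (vanishes)
  i = 2 (even): a_2 · C_{1} = 4 · 1 = 4
  i = 3 (odd): ∫ x^3 ρ_sc = 0 (vanishes)

Summing the contributions: ∫_{−2}^{2} p(x) ρ_sc(x) dx = (-5) + 4 = -1.


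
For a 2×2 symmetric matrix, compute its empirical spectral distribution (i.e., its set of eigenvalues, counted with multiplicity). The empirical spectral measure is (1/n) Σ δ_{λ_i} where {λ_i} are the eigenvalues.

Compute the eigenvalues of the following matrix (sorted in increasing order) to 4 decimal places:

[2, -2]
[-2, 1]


Since M is real symmetric, both eigenvalues are real; they are the roots of det(λI − M) = λ² − (tr M) λ + det M.
tr M = 2 + 1 = 3.
det M = 2·1 − (-2)² = 2 − 4 = -2.
Characteristic polynomial: λ² − 3λ − 2 = 0.
Discriminant Δ = (tr M)² − 4·det M = 9 − (-8) = 17; √Δ = 4.123106.
λ = (tr M ± √Δ)/2 = (3 ± 4.123106)/2, giving (tr M − √Δ)/2 = -0.5616 and (tr M + √Δ)/2 = 3.5616.

Eigenvalues sorted in increasing order: [-0.5616, 3.5616].


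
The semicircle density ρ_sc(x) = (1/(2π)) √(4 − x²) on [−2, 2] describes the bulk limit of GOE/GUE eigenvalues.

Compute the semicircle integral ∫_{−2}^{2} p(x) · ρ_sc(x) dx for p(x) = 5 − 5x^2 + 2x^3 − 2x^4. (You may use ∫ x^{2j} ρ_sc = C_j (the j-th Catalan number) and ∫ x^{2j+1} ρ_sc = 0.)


Write p(x) = Σ a_i x^i, split into monomials and integrate each against ρ_sc separately.
Using ∫ x^{2j} ρ_sc = C_j = (1/(j+1)) C(2j, j) (Catalan numbers) and ∫ x^{2j+1} ρ_sc = 0 (odd monomials vanish by symmetry):
  i = 0 (even): a_0 · C_{0} = 5 · 1 = 5
  i = 2 (even): a_2 · C_{1} = -5 · 1 = -5
  i = 3 (odd): ∫ x^3 ρ_sc = 0 (vanishes)
  i = 4 (even): a_4 · C_{2} = -2 · 2 = -4

Summing the contributions: ∫_{−2}^{2} p(x) ρ_sc(x) dx = 5 + (-5) + (-4) = -4.


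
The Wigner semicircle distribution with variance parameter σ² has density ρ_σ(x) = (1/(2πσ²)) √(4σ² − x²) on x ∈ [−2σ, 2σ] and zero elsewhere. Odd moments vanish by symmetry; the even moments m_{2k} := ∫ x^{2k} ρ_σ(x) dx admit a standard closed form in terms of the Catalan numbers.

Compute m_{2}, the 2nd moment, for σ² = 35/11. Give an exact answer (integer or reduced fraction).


By the scaled semicircle moment identity, m_{2k} = σ^{2k} · C_k with k = 1.
C_1 = (1/(k+1)) · C(2k, k) = (1/2) · C(2, 1) = (1/2) · 2 = 1.
σ^{2k} = (σ²)^k = (35/11)^1 = 35/11.

Therefore m_{2} = σ^{2} · C_1 = (35/11) · 1 = 35/11.


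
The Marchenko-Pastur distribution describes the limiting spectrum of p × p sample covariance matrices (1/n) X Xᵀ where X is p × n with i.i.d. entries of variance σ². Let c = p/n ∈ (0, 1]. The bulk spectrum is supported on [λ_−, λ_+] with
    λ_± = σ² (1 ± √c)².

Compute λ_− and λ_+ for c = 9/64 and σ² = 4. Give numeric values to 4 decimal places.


c = 9/64 = 0.140625; √c = 0.375000.
λ_− = σ² (1 − √c)² = 4 · (1 − 0.375000)² = 4 · (0.625000)² = 1.562500.
λ_+ = σ² (1 + √c)² = 4 · (1 + 0.375000)² = 4 · (1.375000)² = 7.562500.

Rounded to 4 decimal places: λ_− ≈ 1.5625, λ_+ ≈ 7.5625.


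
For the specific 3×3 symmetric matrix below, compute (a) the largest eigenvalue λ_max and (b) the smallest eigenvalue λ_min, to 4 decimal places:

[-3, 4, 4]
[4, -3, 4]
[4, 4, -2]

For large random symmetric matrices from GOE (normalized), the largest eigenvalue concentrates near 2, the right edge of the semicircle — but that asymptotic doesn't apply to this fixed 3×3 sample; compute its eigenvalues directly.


Since M is real symmetric, all three eigenvalues are real; they are the roots of det(λI − M) = λ³ − (tr M) λ² + s λ − det M, where s is the sum of the principal 2×2 minors.
tr M = -3 + (-3) + (-2) = -8.
s = ((-3)·(-3) − 4²) + ((-3)·(-2) − 4²) + ((-3)·(-2) − 4²) = -7 + (-10) + (-10) = -27.
det M (expand along row 1) = (-3)·(-10) − 4·(-24) + 4·28 = 238.
Characteristic polynomial: λ³ + 8λ² − 27λ − 238 = 0.
Substitute λ = y + (tr M)/3 = y − 2.666667 to remove the quadratic term: y³ + p·y + q = 0 with p = s − (tr M)²/3 = -48.333333 and q = −2(tr M)³/27 + (tr M)·s/3 − det M = -128.074074.
Three real roots ⇒ use the trigonometric (Viète) form: r = 2√(−p/3) = 8.027730, φ = arccos(3q/(p·r)) = arccos(0.990246) = 0.139787 rad.
y_k = r·cos(φ/3 − 2πk/3) for k = 0, 1, 2 gives y = 8.019017, -3.685683, -4.333333.
λ_k = y_k − 2.666667 gives λ = 5.3523, -6.3523, -7.0000 (check: the sum is -8.0000 = tr M).

Hence λ_max = 5.3523 and λ_min = -7.0000.


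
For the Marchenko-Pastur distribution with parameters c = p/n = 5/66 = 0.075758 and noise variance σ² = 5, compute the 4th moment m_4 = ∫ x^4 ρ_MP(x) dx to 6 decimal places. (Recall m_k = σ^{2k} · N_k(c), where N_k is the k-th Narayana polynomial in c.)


E[X⁴] = σ⁸ (1 + 6c + 6c² + c³) (fourth MP moment). With σ² = 5 (so σ⁸ = 625) and c = 5/66 = 0.075758: E[X⁴] = 625 · (1 + 6·0.075758 + 6·(0.075758)² + (0.075758)³) = 625 · 1.489416.

So E[X^4] = 930.884691.


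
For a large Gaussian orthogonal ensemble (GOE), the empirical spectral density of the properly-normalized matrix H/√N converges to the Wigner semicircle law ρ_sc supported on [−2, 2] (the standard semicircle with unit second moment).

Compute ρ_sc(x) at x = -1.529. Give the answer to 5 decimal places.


ρ_sc(x) = (1/(2π)) √(4 − x²). With x = -1.529:
  4 − x² = 4 − (-1.529)² = 4 − 2.337841 = 1.662159.
  √(4 − x²) = 1.289247.
  1/(2π) = 0.159155.
  ρ_sc(-1.529) = 0.159155 · 1.289247 = 0.205190.

Rounded to 5 decimal places: ρ_sc(-1.529) ≈ 0.20519.


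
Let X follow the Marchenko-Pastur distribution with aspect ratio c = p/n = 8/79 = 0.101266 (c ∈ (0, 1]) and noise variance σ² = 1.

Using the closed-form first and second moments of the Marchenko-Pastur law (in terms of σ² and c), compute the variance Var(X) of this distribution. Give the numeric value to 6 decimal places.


Recall the MP moments m_1 = E[X] = σ² and m_2 = E[X²] = σ⁴ (1 + c).
m_1 = E[X] = σ² = 1, so m_1² = 1.
m_2 = E[X²] = σ⁴ (1 + c) = 1 · (1 + 0.101266) = 1 · 1.101266 = 1.101266.
(Note m_2 − m_1² simplifies to c · σ⁴ = 0.101266 · 1.)

Var(X) = m_2 − m_1² = 1.101266 − 1 = 0.101266.


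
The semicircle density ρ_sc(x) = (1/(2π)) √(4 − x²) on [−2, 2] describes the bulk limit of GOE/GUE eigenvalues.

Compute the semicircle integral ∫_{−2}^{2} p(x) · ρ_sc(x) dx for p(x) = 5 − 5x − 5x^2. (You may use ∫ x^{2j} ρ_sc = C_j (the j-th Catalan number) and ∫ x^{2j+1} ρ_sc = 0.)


Write p(x) = Σ a_i x^i, split into monomials and integrate each against ρ_sc separately.
Using ∫ x^{2j} ρ_sc = C_j = (1/(j+1)) C(2j, j) (Catalan numbers) and ∫ x^{2j+1} ρ_sc = 0 (odd monomials vanish by symmetry):
  i = 0 (even): a_0 · C_{0} = 5 · 1 = 5
  i = 1 (odd): ∫ x^1 ρ_sc = 0 (vanishes)
  i = 2 (even): a_2 · C_{1} = -5 · 1 = -5

Summing the contributions: ∫_{−2}^{2} p(x) ρ_sc(x) dx = 5 + (-5) = 0.


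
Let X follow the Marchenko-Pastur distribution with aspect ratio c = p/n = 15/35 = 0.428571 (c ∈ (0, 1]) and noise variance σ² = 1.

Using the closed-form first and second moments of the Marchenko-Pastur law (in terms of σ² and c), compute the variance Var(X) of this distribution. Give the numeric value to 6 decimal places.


Recall the MP moments m_1 = E[X] = σ² and m_2 = E[X²] = σ⁴ (1 + c).
m_1 = E[X] = σ² = 1, so m_1² = 1.
m_2 = E[X²] = σ⁴ (1 + c) = 1 · (1 + 0.428571) = 1 · 1.428571 = 1.428571.
(Note m_2 − m_1² simplifies to c · σ⁴ = 0.428571 · 1.)

Var(X) = m_2 − m_1² = 1.428571 − 1 = 0.428571.


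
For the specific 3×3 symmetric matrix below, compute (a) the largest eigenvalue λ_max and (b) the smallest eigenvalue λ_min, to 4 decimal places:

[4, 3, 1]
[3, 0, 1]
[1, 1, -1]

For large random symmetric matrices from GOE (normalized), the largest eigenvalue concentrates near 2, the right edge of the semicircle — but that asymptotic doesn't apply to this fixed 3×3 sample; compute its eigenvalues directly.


Since M is real symmetric, all three eigenvalues are real; they are the roots of det(λI − M) = λ³ − (tr M) λ² + s λ − det M, where s is the sum of the principal 2×2 minors.
tr M = 4 + 0 + (-1) = 3.
s = (4·0 − 3²) + (4·(-1) − 1²) + (0·(-1) − 1²) = -9 + (-5) + (-1) = -15.
det M (expand along row 1) = 4·(-1) − 3·(-4) + 1·3 = 11.
Characteristic polynomial: λ³ − 3λ² − 15λ − 11 = 0.
Substitute λ = y + (tr M)/3 = y + 1.000000 to remove the quadratic term: y³ + p·y + q = 0 with p = s − (tr M)²/3 = -18.000000 and q = −2(tr M)³/27 + (tr M)·s/3 − det M = -28.000000.
Three real roots ⇒ use the trigonometric (Viète) form: r = 2√(−p/3) = 4.898979, φ = arccos(3q/(p·r)) = arccos(0.952579) = 0.309193 rad.
y_k = r·cos(φ/3 − 2πk/3) for k = 0, 1, 2 gives y = 4.872983, -2.000000, -2.872983.
λ_k = y_k + 1.000000 gives λ = 5.8730, -1.0000, -1.8730 (check: the sum is 3.0000 = tr M).

Hence λ_max = 5.8730 and λ_min = -1.8730.


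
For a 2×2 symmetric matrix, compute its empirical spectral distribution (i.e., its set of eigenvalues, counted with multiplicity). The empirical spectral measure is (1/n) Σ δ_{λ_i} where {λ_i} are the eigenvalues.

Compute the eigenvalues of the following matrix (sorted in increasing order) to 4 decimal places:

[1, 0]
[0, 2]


Since M is real symmetric, both eigenvalues are real; they are the roots of det(λI − M) = λ² − (tr M) λ + det M.
tr M = 1 + 2 = 3.
det M = 1·2 − 0² = 2 − 0 = 2.
Characteristic polynomial: λ² − 3λ + 2 = 0.
Discriminant Δ = (tr M)² − 4·det M = 9 − 8 = 1; √Δ = 1.000000.
λ = (tr M ± √Δ)/2 = (3 ± 1.000000)/2, giving (tr M − √Δ)/2 = 1.0000 and (tr M + √Δ)/2 = 2.0000.

Eigenvalues sorted in increasing order: [1.0000, 2.0000].


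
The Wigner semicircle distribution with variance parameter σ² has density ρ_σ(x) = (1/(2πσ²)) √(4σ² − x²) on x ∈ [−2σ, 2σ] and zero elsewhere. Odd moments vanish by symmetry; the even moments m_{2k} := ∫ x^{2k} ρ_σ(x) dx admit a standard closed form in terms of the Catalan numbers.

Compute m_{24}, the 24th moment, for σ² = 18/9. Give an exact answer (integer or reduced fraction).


By the scaled semicircle moment identity, m_{2k} = σ^{2k} · C_k with k = 12.
C_12 = (1/(k+1)) · C(2k, k) = (1/13) · C(24, 12) = (1/13) · 2704156 = 208012.
σ^{2k} = (σ²)^k = (18/9)^12 = 4096.

Therefore m_{24} = σ^{24} · C_12 = 4096 · 208012 = 852017152.


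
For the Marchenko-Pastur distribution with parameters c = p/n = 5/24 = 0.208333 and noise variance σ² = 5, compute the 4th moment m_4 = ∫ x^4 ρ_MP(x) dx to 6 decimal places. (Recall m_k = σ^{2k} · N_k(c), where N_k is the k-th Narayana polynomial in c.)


E[X⁴] = σ⁸ (1 + 6c + 6c² + c³) (fourth MP moment). With σ² = 5 (so σ⁸ = 625) and c = 5/24 = 0.208333: E[X⁴] = 625 · (1 + 6·0.208333 + 6·(0.208333)² + (0.208333)³) = 625 · 2.519459.

So E[X^4] = 1574.661820.


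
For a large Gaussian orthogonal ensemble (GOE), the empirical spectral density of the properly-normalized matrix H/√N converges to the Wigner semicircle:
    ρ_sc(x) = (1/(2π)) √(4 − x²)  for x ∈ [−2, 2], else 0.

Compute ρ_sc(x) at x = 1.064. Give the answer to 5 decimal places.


ρ_sc(x) = (1/(2π)) √(4 − x²). With x = 1.064:
  4 − x² = 4 − (1.064)² = 4 − 1.132096 = 2.867904.
  √(4 − x²) = 1.693489.
  1/(2π) = 0.159155.
  ρ_sc(1.064) = 0.159155 · 1.693489 = 0.269527.

Rounded to 5 decimal places: ρ_sc(1.064) ≈ 0.26953.


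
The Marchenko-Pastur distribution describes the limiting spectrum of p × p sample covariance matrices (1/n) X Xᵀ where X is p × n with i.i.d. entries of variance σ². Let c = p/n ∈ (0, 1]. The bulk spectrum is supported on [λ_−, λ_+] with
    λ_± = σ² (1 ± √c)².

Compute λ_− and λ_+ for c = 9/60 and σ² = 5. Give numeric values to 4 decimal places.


c = 9/60 = 0.150000; √c = 0.387298.
λ_− = σ² (1 − √c)² = 5 · (1 − 0.387298)² = 5 · (0.612702)² = 1.877017.
λ_+ = σ² (1 + √c)² = 5 · (1 + 0.387298)² = 5 · (1.387298)² = 9.622983.

Rounded to 4 decimal places: λ_− ≈ 1.8770, λ_+ ≈ 9.6230.


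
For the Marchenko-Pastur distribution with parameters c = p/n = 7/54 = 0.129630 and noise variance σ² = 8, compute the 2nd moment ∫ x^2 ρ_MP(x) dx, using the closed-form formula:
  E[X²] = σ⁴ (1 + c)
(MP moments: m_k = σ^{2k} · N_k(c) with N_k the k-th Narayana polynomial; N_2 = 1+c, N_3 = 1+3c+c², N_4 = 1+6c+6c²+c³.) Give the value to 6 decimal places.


E[X²] = σ⁴ (1 + c) (second MP moment). With σ² = 8 (so σ⁴ = 64) and c = 7/54 = 0.129630: E[X²] = 64 · (1 + 0.129630) = 64 · 1.129630.

So E[X^2] = 72.296296.


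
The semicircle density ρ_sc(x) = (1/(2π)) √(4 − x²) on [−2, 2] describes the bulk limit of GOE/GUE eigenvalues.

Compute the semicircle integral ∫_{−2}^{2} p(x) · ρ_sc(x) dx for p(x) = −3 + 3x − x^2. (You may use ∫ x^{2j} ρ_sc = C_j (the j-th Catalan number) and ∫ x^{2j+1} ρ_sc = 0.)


Write p(x) = Σ a_i x^i, split into monomials and integrate each against ρ_sc separately.
Using ∫ x^{2j} ρ_sc = C_j = (1/(j+1)) C(2j, j) (Catalan numbers) and ∫ x^{2j+1} ρ_sc = 0 (odd monomials vanish by symmetry):
  i = 0 (even): a_0 · C_{0} = -3 · 1 = -3
  i = 1 (odd): ∫ x^1 ρ_sc = 0 (vanishes)
  i = 2 (even): a_2 · C_{1} = -1 · 1 = -1

Summing the contributions: ∫_{−2}^{2} p(x) ρ_sc(x) dx = (-3) + (-1) = -4.


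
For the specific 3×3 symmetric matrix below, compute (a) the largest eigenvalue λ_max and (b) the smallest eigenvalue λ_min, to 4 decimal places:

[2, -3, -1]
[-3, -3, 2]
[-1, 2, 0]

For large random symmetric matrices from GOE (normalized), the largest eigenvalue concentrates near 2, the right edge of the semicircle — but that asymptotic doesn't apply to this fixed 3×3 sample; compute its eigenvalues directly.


Since M is real symmetric, all three eigenvalues are real; they are the roots of det(λI − M) = λ³ − (tr M) λ² + s λ − det M, where s is the sum of the principal 2×2 minors.
tr M = 2 + (-3) + 0 = -1.
s = (2·(-3) − (-3)²) + (2·0 − (-1)²) + ((-3)·0 − 2²) = -15 + (-1) + (-4) = -20.
det M (expand along row 1) = 2·(-4) − (-3)·2 + (-1)·(-9) = 7.
Characteristic polynomial: λ³ + λ² − 20λ − 7 = 0.
Substitute λ = y + (tr M)/3 = y − 0.333333 to remove the quadratic term: y³ + p·y + q = 0 with p = s − (tr M)²/3 = -20.333333 and q = −2(tr M)³/27 + (tr M)·s/3 − det M = -0.259259.
Three real roots ⇒ use the trigonometric (Viète) form: r = 2√(−p/3) = 5.206833, φ = arccos(3q/(p·r)) = arccos(0.007346) = 1.563450 rad.
y_k = r·cos(φ/3 − 2πk/3) for k = 0, 1, 2 gives y = 4.515612, -0.012751, -4.502861.
λ_k = y_k − 0.333333 gives λ = 4.1823, -0.3461, -4.8362 (check: the sum is -1.0000 = tr M).

Hence λ_max = 4.1823 and λ_min = -4.8362.


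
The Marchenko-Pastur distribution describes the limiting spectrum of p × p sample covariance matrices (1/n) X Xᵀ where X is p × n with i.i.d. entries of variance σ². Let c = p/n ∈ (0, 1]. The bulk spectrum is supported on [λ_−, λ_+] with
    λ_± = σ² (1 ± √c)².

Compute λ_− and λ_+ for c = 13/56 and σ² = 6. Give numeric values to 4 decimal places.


c = 13/56 = 0.232143; √c = 0.481812.
λ_− = σ² (1 − √c)² = 6 · (1 − 0.481812)² = 6 · (0.518188)² = 1.611112.
λ_+ = σ² (1 + √c)² = 6 · (1 + 0.481812)² = 6 · (1.481812)² = 13.174602.

Rounded to 4 decimal places: λ_− ≈ 1.6111, λ_+ ≈ 13.1746.
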